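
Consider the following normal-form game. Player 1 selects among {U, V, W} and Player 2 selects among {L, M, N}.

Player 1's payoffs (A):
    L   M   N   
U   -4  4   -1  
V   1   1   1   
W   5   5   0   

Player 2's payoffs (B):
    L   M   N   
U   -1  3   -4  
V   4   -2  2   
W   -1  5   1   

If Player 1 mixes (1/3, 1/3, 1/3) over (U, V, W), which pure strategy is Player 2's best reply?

M

Compute Player 2's expected payoff from each pure strategy against the given mix.
L: (1/3)·(-1) + (1/3)·4 + (1/3)·(-1) = 2/3
M: (1/3)·3 + (1/3)·(-2) + (1/3)·5 = 2
N: (1/3)·(-4) + (1/3)·2 + (1/3)·1 = -1/3
Highest expected payoff is 2, from M.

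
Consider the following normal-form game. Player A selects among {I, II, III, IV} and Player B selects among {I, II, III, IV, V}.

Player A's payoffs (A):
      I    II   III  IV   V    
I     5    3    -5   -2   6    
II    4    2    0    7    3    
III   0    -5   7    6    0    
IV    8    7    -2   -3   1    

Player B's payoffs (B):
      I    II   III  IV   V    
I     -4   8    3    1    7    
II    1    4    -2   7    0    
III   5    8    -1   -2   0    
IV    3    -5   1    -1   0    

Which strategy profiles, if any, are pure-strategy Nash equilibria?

Check mutual best responses: a cell is a NE iff neither player can gain by unilaterally deviating.
Player A's best responses — vs I: IV (payoff 8); vs II: IV (payoff 7); vs III: III (payoff 7); vs IV: II (payoff 7); vs V: I (payoff 6).
Player B's best responses — vs I: II (payoff 8); vs II: IV (payoff 7); vs III: II (payoff 8); vs IV: I (payoff 3).
Mutual best responses occur at (II, IV) and (IV, I); at each, neither player gains by switching.

(II, IV) and (IV, I)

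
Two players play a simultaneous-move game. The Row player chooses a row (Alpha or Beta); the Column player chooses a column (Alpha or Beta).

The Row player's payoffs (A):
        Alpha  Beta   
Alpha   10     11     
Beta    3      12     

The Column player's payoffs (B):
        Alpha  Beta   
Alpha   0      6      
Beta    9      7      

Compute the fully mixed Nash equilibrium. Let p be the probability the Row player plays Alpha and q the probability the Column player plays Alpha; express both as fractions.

p = 1/4, q = 1/8

In a mixed NE each player is indifferent between their pure strategies, so the opponent's mix sets the indifference.
The Column player indifferent between Alpha and Beta: p·0 + (1−p)·9 = p·6 + (1−p)·7 ⟹ 9 + (-9)p = 7 + (-1)p ⟹ p = 1/4.
The Row player indifferent between Alpha and Beta: q·10 + (1−q)·11 = q·3 + (1−q)·12 ⟹ 11 + (-1)q = 12 + (-9)q ⟹ q = 1/8.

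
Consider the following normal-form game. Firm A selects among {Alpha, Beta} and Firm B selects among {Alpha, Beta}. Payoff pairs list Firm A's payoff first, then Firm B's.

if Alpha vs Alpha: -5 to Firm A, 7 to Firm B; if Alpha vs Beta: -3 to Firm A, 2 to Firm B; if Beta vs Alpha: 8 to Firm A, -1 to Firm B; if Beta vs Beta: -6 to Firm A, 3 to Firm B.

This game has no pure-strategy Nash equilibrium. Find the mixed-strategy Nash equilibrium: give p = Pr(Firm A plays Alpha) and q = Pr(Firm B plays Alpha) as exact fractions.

Each player's mixing probability is pinned down by making the *other* player indifferent.
Firm B indifferent between Alpha and Beta: p·7 + (1−p)·(-1) = p·2 + (1−p)·3 ⟹ (-1) + 8p = 3 + (-1)p ⟹ p = 4/9.
Firm A indifferent between Alpha and Beta: q·(-5) + (1−q)·(-3) = q·8 + (1−q)·(-6) ⟹ (-3) + (-2)q = (-6) + 14q ⟹ q = 3/16.

p = 4/9, q = 3/16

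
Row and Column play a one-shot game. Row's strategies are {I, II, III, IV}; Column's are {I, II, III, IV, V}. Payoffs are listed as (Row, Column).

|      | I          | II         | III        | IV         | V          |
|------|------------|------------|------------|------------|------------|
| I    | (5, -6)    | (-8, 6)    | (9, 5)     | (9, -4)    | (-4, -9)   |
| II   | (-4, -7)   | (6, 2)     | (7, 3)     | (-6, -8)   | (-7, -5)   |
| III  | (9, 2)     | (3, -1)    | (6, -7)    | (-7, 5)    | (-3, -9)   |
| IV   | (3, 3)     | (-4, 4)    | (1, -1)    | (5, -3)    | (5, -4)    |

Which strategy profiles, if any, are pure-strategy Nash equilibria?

Check mutual best responses: a cell is a NE iff neither player can gain by unilaterally deviating.
Row's best responses — vs I: III (payoff 9); vs II: II (payoff 6); vs III: I (payoff 9); vs IV: I (payoff 9); vs V: IV (payoff 5).
Column's best responses — vs I: II (payoff 6); vs II: III (payoff 3); vs III: IV (payoff 5); vs IV: II (payoff 4).
No cell has both players best-responding. For instance, Row's best reply to II is II, but against II Column prefers III over II.

There is no pure-strategy Nash equilibrium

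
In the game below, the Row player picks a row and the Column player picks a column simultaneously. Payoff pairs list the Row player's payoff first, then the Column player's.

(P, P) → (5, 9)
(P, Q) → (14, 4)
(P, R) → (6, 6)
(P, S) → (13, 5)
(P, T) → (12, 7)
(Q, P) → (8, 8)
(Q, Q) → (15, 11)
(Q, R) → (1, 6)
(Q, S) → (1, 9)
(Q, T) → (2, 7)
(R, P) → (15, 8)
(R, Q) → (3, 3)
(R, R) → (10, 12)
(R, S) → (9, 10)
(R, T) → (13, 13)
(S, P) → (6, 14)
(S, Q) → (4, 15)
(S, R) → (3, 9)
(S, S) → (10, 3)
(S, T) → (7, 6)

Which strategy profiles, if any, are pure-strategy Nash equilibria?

Check mutual best responses: a cell is a NE iff neither player can gain by unilaterally deviating.
The Row player's best responses — vs P: R (payoff 15); vs Q: Q (payoff 15); vs R: R (payoff 10); vs S: P (payoff 13); vs T: R (payoff 13).
The Column player's best responses — vs P: P (payoff 9); vs Q: Q (payoff 11); vs R: T (payoff 13); vs S: Q (payoff 15).
Mutual best responses occur at (Q, Q) and (R, T); at each, neither player gains by switching.

(Q, Q) and (R, T)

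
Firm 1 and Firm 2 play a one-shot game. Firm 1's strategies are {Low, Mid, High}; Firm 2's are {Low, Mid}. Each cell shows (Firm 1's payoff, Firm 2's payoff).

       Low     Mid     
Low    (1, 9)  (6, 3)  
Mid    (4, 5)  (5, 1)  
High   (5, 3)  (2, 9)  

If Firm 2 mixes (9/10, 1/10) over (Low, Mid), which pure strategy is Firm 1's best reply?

High

Firm 1's best reply maximizes expected payoff against the mix.
Low: (9/10)·1 + (1/10)·6 = 3/2
Mid: (9/10)·4 + (1/10)·5 = 41/10
High: (9/10)·5 + (1/10)·2 = 47/10
Highest expected payoff is 47/10, from High.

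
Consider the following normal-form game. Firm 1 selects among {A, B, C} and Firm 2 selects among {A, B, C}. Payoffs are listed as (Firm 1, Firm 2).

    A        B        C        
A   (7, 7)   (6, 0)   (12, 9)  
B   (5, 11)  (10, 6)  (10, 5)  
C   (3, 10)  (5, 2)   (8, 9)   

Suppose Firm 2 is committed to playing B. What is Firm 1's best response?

With Firm 2 fixed at B, Firm 1's payoffs are: A → 6, B → 10, C → 5.
The maximum is 10, achieved by B.

B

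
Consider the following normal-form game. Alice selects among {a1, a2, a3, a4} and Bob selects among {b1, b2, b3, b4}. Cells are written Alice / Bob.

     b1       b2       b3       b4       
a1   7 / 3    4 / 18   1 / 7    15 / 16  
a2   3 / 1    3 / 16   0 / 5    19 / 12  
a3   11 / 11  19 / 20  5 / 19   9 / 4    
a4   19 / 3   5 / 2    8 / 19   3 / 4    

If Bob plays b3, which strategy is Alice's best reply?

a4

With Bob fixed at b3, Alice's payoffs are: a1 → 1, a2 → 0, a3 → 5, a4 → 8.
The maximum is 8, achieved by a4.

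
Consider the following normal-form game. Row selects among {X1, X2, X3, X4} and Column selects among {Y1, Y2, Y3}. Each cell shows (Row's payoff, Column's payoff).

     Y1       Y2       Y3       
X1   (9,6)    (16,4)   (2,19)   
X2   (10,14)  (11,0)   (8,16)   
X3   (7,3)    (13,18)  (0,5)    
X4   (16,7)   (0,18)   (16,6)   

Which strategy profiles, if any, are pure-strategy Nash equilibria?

Check mutual best responses: a cell is a NE iff neither player can gain by unilaterally deviating.
Row's best responses — vs Y1: X4 (payoff 16); vs Y2: X1 (payoff 16); vs Y3: X4 (payoff 16).
Column's best responses — vs X1: Y3 (payoff 19); vs X2: Y3 (payoff 16); vs X3: Y2 (payoff 18); vs X4: Y2 (payoff 18).
No cell has both players best-responding. For instance, Row's best reply to Y2 is X1, but against X1 Column prefers Y3 over Y2.

No pure-strategy Nash equilibrium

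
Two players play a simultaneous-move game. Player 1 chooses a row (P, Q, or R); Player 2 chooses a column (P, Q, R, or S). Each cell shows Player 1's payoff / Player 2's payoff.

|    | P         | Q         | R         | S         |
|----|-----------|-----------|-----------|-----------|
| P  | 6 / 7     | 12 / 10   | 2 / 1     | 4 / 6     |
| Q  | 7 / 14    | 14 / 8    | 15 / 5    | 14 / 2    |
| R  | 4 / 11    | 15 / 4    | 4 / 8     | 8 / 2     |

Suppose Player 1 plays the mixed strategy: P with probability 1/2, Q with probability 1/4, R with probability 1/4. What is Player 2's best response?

P

Compute Player 2's expected payoff from each pure strategy against the given mix.
P: (1/2)·7 + (1/4)·14 + (1/4)·11 = 39/4
Q: (1/2)·10 + (1/4)·8 + (1/4)·4 = 8
R: (1/2)·1 + (1/4)·5 + (1/4)·8 = 15/4
S: (1/2)·6 + (1/4)·2 + (1/4)·2 = 4
Highest expected payoff is 39/4, from P.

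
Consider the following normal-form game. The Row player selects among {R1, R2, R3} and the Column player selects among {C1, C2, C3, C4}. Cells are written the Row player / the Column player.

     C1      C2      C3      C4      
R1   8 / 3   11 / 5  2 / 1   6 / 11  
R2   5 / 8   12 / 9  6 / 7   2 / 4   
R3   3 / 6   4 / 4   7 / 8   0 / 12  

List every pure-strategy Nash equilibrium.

Find each player's best response to every opponent strategy; NE are the intersections.
The Row player's best responses — vs C1: R1 (payoff 8); vs C2: R2 (payoff 12); vs C3: R3 (payoff 7); vs C4: R1 (payoff 6).
The Column player's best responses — vs R1: C4 (payoff 11); vs R2: C2 (payoff 9); vs R3: C4 (payoff 12).
Mutual best responses occur at (R1, C4) and (R2, C2); at each, neither player gains by switching.

(R1, C4) and (R2, C2)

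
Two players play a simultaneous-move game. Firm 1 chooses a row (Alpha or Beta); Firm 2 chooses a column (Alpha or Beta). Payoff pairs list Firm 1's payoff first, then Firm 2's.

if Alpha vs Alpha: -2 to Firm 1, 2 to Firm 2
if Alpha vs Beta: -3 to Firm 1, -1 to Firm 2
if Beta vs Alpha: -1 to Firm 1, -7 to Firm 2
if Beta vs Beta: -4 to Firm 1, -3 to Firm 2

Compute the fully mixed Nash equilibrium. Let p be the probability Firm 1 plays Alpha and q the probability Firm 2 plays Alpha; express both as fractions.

p = 4/7, q = 1/2

Each player's mixing probability is pinned down by making the *other* player indifferent.
Firm 2 indifferent between Alpha and Beta: p·2 + (1−p)·(-7) = p·(-1) + (1−p)·(-3) ⟹ (-7) + 9p = (-3) + 2p ⟹ p = 4/7.
Firm 1 indifferent between Alpha and Beta: q·(-2) + (1−q)·(-3) = q·(-1) + (1−q)·(-4) ⟹ (-3) + 1q = (-4) + 3q ⟹ q = 1/2.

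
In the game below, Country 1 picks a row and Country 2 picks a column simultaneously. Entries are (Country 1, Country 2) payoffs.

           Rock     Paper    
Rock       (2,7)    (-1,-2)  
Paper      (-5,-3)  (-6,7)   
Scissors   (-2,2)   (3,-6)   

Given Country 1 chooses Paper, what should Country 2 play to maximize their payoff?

Paper

With Country 1 fixed at Paper, Country 2's payoffs are: Rock → -3, Paper → 7.
The maximum is 7, achieved by Paper.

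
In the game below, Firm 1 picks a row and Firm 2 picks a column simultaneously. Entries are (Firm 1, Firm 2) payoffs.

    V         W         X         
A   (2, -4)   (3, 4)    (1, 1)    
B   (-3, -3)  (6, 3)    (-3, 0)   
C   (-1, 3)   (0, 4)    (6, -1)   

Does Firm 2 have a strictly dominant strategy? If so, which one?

A strategy is strictly dominant if it gives Firm 2 a strictly higher payoff than every other strategy, against every choice by the opponent.
W strictly dominates: vs A: 4 > each of {-4, 1}; vs B: 3 > each of {-3, 0}; vs C: 4 > each of {3, -1}.

W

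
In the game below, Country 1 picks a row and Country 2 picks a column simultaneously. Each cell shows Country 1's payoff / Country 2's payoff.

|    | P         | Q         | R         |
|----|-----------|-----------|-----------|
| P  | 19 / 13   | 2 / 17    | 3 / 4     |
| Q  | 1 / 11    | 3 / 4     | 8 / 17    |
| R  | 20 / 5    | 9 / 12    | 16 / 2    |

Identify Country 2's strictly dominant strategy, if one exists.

None

A strategy is strictly dominant if it gives Country 2 a strictly higher payoff than every other strategy, against every choice by the opponent.
P is not dominant: against P, Q gives 17 > 13.
Q is not dominant: against Q, P gives 11 > 4.
R is not dominant: against P, P gives 13 > 4.
No single strategy is best against every opponent action.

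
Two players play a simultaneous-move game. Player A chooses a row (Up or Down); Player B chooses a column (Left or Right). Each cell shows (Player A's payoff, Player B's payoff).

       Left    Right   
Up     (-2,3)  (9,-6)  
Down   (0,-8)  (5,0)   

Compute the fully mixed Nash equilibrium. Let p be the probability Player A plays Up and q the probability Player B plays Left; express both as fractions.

p = 8/17, q = 2/3

Each player's mixing probability is pinned down by making the *other* player indifferent.
Player B indifferent between Left and Right: p·3 + (1−p)·(-8) = p·(-6) + (1−p)·0 ⟹ (-8) + 11p = 0 + (-6)p ⟹ p = 8/17.
Player A indifferent between Up and Down: q·(-2) + (1−q)·9 = q·0 + (1−q)·5 ⟹ 9 + (-11)q = 5 + (-5)q ⟹ q = 2/3.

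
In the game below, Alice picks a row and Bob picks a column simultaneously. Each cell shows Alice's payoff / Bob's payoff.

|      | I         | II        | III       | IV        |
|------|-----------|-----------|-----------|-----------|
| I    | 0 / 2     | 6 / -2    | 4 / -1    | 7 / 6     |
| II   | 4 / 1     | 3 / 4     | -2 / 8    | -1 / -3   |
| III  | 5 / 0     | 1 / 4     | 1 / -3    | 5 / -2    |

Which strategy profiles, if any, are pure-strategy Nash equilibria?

A profile is a Nash equilibrium when each player is best-responding to the other.
Alice's best responses — vs I: III (payoff 5); vs II: I (payoff 6); vs III: I (payoff 4); vs IV: I (payoff 7).
Bob's best responses — vs I: IV (payoff 6); vs II: III (payoff 8); vs III: II (payoff 4).
The only mutual best response is (I, IV); neither player gains by switching there.

(I, IV)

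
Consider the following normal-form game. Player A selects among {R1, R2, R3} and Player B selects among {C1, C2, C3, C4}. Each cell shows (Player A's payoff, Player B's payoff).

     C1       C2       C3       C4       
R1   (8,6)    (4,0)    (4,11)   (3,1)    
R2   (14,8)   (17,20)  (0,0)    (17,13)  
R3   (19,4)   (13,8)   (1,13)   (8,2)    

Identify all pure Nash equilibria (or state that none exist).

Find each player's best response to every opponent strategy; NE are the intersections.
Player A's best responses — vs C1: R3 (payoff 19); vs C2: R2 (payoff 17); vs C3: R1 (payoff 4); vs C4: R2 (payoff 17).
Player B's best responses — vs R1: C3 (payoff 11); vs R2: C2 (payoff 20); vs R3: C3 (payoff 13).
Mutual best responses occur at (R1, C3) and (R2, C2); at each, neither player gains by switching.

(R1, C3) and (R2, C2)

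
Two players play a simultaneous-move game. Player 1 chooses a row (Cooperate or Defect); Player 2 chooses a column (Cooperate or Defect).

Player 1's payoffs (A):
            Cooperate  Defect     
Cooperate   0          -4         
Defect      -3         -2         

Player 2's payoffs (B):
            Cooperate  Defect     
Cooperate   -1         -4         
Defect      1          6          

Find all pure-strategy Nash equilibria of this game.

(Cooperate, Cooperate) and (Defect, Defect)

Find each player's best response to every opponent strategy; NE are the intersections.
Player 1's best responses — vs Cooperate: Cooperate (payoff 0); vs Defect: Defect (payoff -2).
Player 2's best responses — vs Cooperate: Cooperate (payoff -1); vs Defect: Defect (payoff 6).
Mutual best responses occur at (Cooperate, Cooperate) and (Defect, Defect); at each, neither player gains by switching.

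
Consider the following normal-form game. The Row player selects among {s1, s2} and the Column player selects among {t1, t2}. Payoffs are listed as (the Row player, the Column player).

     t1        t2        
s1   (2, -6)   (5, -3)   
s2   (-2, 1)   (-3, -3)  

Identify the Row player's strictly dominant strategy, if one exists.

A strategy is strictly dominant if it gives the Row player a strictly higher payoff than every other strategy, against every choice by the opponent.
s1 strictly dominates: vs t1: 2 > -2; vs t2: 5 > -3.

s1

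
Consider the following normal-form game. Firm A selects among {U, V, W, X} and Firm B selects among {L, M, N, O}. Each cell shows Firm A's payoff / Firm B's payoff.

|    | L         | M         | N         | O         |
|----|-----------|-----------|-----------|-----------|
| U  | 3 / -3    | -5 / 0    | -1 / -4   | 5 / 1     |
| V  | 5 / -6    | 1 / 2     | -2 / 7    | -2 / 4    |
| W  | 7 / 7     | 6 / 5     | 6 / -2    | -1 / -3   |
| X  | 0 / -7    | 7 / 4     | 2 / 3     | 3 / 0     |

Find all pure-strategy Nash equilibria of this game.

(U, O), (W, L), and (X, M)

Check mutual best responses: a cell is a NE iff neither player can gain by unilaterally deviating.
Firm A's best responses — vs L: W (payoff 7); vs M: X (payoff 7); vs N: W (payoff 6); vs O: U (payoff 5).
Firm B's best responses — vs U: O (payoff 1); vs V: N (payoff 7); vs W: L (payoff 7); vs X: M (payoff 4).
Mutual best responses occur at (U, O), (W, L), and (X, M); at each, neither player gains by switching.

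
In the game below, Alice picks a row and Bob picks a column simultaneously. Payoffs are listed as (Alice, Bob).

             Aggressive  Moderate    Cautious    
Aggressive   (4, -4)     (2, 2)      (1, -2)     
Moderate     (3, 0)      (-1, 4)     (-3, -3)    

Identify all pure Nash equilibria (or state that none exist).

(Aggressive, Moderate)

Find each player's best response to every opponent strategy; NE are the intersections.
Alice's best responses — vs Aggressive: Aggressive (payoff 4); vs Moderate: Aggressive (payoff 2); vs Cautious: Aggressive (payoff 1).
Bob's best responses — vs Aggressive: Moderate (payoff 2); vs Moderate: Moderate (payoff 4).
The only mutual best response is (Aggressive, Moderate); neither player gains by switching there.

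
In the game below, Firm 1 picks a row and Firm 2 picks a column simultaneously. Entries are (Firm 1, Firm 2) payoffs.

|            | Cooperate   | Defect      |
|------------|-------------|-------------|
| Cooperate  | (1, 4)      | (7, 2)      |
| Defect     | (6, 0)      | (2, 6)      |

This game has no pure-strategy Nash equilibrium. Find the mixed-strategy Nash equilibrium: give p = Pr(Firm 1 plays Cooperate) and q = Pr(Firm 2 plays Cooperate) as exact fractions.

p = 3/4, q = 1/2

Each player's mixing probability is pinned down by making the *other* player indifferent.
Firm 2 indifferent between Cooperate and Defect: p·4 + (1−p)·0 = p·2 + (1−p)·6 ⟹ 0 + 4p = 6 + (-4)p ⟹ p = 3/4.
Firm 1 indifferent between Cooperate and Defect: q·1 + (1−q)·7 = q·6 + (1−q)·2 ⟹ 7 + (-6)q = 2 + 4q ⟹ q = 1/2.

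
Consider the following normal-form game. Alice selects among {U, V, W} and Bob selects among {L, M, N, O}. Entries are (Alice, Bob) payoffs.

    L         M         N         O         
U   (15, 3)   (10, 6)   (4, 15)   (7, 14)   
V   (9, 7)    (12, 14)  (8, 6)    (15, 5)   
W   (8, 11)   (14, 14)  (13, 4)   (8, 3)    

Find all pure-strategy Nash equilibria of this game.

(W, M)

A profile is a Nash equilibrium when each player is best-responding to the other.
Alice's best responses — vs L: U (payoff 15); vs M: W (payoff 14); vs N: W (payoff 13); vs O: V (payoff 15).
Bob's best responses — vs U: N (payoff 15); vs V: M (payoff 14); vs W: M (payoff 14).
The only mutual best response is (W, M); neither player gains by switching there.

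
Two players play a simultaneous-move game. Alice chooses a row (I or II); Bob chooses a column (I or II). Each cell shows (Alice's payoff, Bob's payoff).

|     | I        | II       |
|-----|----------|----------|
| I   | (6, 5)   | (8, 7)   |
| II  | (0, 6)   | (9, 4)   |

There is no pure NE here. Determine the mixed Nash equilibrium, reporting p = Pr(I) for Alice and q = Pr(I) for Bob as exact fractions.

In a mixed NE each player is indifferent between their pure strategies, so the opponent's mix sets the indifference.
Bob indifferent between I and II: p·5 + (1−p)·6 = p·7 + (1−p)·4 ⟹ 6 + (-1)p = 4 + 3p ⟹ p = 1/2.
Alice indifferent between I and II: q·6 + (1−q)·8 = q·0 + (1−q)·9 ⟹ 8 + (-2)q = 9 + (-9)q ⟹ q = 1/7.

p = 1/2, q = 1/7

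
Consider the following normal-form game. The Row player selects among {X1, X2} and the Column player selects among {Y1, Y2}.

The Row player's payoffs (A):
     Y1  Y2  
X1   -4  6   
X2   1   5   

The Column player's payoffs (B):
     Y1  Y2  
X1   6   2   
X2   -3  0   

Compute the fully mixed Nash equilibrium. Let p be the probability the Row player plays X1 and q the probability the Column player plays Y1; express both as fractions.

Each player's mixing probability is pinned down by making the *other* player indifferent.
The Column player indifferent between Y1 and Y2: p·6 + (1−p)·(-3) = p·2 + (1−p)·0 ⟹ (-3) + 9p = 0 + 2p ⟹ p = 3/7.
The Row player indifferent between X1 and X2: q·(-4) + (1−q)·6 = q·1 + (1−q)·5 ⟹ 6 + (-10)q = 5 + (-4)q ⟹ q = 1/6.

p = 3/7, q = 1/6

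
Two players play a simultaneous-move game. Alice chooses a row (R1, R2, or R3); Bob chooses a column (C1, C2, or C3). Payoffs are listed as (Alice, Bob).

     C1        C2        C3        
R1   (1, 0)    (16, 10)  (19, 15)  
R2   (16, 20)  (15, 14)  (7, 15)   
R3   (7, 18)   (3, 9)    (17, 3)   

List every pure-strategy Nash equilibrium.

Check mutual best responses: a cell is a NE iff neither player can gain by unilaterally deviating.
Alice's best responses — vs C1: R2 (payoff 16); vs C2: R1 (payoff 16); vs C3: R1 (payoff 19).
Bob's best responses — vs R1: C3 (payoff 15); vs R2: C1 (payoff 20); vs R3: C1 (payoff 18).
Mutual best responses occur at (R1, C3) and (R2, C1); at each, neither player gains by switching.

(R1, C3) and (R2, C1)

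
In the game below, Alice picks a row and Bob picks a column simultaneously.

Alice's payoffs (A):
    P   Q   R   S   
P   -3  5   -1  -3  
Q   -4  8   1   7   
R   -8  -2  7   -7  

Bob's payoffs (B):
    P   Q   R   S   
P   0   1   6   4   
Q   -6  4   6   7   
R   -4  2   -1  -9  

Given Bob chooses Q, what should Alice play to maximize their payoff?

With Bob fixed at Q, Alice's payoffs are: P → 5, Q → 8, R → -2.
The maximum is 8, achieved by Q.

Q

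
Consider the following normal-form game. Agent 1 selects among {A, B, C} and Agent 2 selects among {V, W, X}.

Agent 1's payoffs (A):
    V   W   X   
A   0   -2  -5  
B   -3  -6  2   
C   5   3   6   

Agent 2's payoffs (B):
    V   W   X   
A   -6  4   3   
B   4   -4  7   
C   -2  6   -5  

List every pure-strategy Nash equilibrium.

(C, W)

Check mutual best responses: a cell is a NE iff neither player can gain by unilaterally deviating.
Agent 1's best responses — vs V: C (payoff 5); vs W: C (payoff 3); vs X: C (payoff 6).
Agent 2's best responses — vs A: W (payoff 4); vs B: X (payoff 7); vs C: W (payoff 6).
The only mutual best response is (C, W); neither player gains by switching there.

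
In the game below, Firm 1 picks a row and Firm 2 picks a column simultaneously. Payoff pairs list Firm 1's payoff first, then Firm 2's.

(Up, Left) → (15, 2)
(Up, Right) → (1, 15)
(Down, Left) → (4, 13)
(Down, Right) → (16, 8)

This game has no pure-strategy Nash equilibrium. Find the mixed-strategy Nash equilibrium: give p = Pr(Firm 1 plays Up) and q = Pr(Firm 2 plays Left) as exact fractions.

p = 5/18, q = 15/26

In a mixed NE each player is indifferent between their pure strategies, so the opponent's mix sets the indifference.
Firm 2 indifferent between Left and Right: p·2 + (1−p)·13 = p·15 + (1−p)·8 ⟹ 13 + (-11)p = 8 + 7p ⟹ p = 5/18.
Firm 1 indifferent between Up and Down: q·15 + (1−q)·1 = q·4 + (1−q)·16 ⟹ 1 + 14q = 16 + (-12)q ⟹ q = 15/26.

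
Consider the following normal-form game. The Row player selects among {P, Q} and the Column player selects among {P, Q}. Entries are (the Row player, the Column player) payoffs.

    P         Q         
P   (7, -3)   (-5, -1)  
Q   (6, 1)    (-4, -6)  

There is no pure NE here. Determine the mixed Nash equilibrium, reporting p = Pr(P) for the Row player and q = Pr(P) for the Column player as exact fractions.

p = 7/9, q = 1/2

In a mixed NE each player is indifferent between their pure strategies, so the opponent's mix sets the indifference.
The Column player indifferent between P and Q: p·(-3) + (1−p)·1 = p·(-1) + (1−p)·(-6) ⟹ 1 + (-4)p = (-6) + 5p ⟹ p = 7/9.
The Row player indifferent between P and Q: q·7 + (1−q)·(-5) = q·6 + (1−q)·(-4) ⟹ (-5) + 12q = (-4) + 10q ⟹ q = 1/2.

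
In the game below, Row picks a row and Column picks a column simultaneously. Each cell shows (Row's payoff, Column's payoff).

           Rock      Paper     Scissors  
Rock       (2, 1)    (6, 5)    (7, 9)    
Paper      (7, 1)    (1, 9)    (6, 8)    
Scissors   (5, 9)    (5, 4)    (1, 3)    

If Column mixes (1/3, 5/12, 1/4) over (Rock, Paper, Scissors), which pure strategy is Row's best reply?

Rock

Row's best reply maximizes expected payoff against the mix.
Rock: (1/3)·2 + (5/12)·6 + (1/4)·7 = 59/12
Paper: (1/3)·7 + (5/12)·1 + (1/4)·6 = 17/4
Scissors: (1/3)·5 + (5/12)·5 + (1/4)·1 = 4
Highest expected payoff is 59/12, from Rock.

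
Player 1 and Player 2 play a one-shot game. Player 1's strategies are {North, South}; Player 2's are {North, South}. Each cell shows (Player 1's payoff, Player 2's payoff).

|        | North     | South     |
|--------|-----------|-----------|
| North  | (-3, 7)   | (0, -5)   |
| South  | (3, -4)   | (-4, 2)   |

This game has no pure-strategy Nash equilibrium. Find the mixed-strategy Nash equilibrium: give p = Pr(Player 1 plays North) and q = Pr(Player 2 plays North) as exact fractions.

p = 1/3, q = 2/5

Each player's mixing probability is pinned down by making the *other* player indifferent.
Player 2 indifferent between North and South: p·7 + (1−p)·(-4) = p·(-5) + (1−p)·2 ⟹ (-4) + 11p = 2 + (-7)p ⟹ p = 1/3.
Player 1 indifferent between North and South: q·(-3) + (1−q)·0 = q·3 + (1−q)·(-4) ⟹ 0 + (-3)q = (-4) + 7q ⟹ q = 2/5.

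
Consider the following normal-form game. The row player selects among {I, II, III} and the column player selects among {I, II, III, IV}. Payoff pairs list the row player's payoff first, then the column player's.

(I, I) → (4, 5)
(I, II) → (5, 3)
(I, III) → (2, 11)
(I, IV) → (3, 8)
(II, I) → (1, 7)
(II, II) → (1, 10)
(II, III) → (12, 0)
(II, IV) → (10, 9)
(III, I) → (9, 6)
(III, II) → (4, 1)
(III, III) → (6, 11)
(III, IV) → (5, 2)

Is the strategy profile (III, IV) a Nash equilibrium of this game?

No

Holding the column player at IV: the row player gets 5 from III but could get 10 by switching to II. The row player has a profitable deviation.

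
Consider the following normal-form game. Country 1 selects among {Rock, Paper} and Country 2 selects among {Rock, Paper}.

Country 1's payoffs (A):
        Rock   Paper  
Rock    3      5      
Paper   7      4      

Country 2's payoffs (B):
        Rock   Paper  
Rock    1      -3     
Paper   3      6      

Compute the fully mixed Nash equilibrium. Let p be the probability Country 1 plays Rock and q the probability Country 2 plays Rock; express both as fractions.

p = 3/7, q = 1/5

In a mixed NE each player is indifferent between their pure strategies, so the opponent's mix sets the indifference.
Country 2 indifferent between Rock and Paper: p·1 + (1−p)·3 = p·(-3) + (1−p)·6 ⟹ 3 + (-2)p = 6 + (-9)p ⟹ p = 3/7.
Country 1 indifferent between Rock and Paper: q·3 + (1−q)·5 = q·7 + (1−q)·4 ⟹ 5 + (-2)q = 4 + 3q ⟹ q = 1/5.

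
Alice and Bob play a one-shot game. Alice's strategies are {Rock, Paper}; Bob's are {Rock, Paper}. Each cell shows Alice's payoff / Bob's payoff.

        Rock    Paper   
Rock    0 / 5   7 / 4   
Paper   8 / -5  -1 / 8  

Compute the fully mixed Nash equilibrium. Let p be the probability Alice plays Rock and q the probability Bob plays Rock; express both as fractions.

In a mixed NE each player is indifferent between their pure strategies, so the opponent's mix sets the indifference.
Bob indifferent between Rock and Paper: p·5 + (1−p)·(-5) = p·4 + (1−p)·8 ⟹ (-5) + 10p = 8 + (-4)p ⟹ p = 13/14.
Alice indifferent between Rock and Paper: q·0 + (1−q)·7 = q·8 + (1−q)·(-1) ⟹ 7 + (-7)q = (-1) + 9q ⟹ q = 1/2.

p = 13/14, q = 1/2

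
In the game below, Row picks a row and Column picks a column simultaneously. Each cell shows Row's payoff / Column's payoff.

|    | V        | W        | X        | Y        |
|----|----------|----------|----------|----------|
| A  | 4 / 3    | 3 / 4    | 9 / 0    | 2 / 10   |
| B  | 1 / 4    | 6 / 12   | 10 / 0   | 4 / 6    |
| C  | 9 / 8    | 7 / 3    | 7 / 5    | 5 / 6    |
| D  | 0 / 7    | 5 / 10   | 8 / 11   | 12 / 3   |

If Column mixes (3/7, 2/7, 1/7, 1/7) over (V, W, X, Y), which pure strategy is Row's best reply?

C

Row's best reply maximizes expected payoff against the mix.
A: (3/7)·4 + (2/7)·3 + (1/7)·9 + (1/7)·2 = 29/7
B: (3/7)·1 + (2/7)·6 + (1/7)·10 + (1/7)·4 = 29/7
C: (3/7)·9 + (2/7)·7 + (1/7)·7 + (1/7)·5 = 53/7
D: (3/7)·0 + (2/7)·5 + (1/7)·8 + (1/7)·12 = 30/7
Highest expected payoff is 53/7, from C.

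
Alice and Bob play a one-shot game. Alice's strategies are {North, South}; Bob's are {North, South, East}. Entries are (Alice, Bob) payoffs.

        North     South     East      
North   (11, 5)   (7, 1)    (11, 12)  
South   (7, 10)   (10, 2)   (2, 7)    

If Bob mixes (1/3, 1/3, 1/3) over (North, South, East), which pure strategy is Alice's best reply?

Compute Alice's expected payoff from each pure strategy against the given mix.
North: (1/3)·11 + (1/3)·7 + (1/3)·11 = 29/3
South: (1/3)·7 + (1/3)·10 + (1/3)·2 = 19/3
Highest expected payoff is 29/3, from North.

North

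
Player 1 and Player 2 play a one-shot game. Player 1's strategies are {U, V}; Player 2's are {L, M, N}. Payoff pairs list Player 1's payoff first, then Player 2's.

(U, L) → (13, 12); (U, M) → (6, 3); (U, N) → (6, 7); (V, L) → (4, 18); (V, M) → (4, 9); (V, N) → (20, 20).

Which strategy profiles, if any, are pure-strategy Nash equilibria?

Find each player's best response to every opponent strategy; NE are the intersections.
Player 1's best responses — vs L: U (payoff 13); vs M: U (payoff 6); vs N: V (payoff 20).
Player 2's best responses — vs U: L (payoff 12); vs V: N (payoff 20).
Mutual best responses occur at (U, L) and (V, N); at each, neither player gains by switching.

(U, L) and (V, N)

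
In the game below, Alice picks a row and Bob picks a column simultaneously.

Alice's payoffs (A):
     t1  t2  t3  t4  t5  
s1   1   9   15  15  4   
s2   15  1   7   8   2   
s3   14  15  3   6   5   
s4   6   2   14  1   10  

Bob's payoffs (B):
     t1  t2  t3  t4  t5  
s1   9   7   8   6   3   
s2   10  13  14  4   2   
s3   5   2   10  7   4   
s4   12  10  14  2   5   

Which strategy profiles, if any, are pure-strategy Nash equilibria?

None

Find each player's best response to every opponent strategy; NE are the intersections.
Alice's best responses — vs t1: s2 (payoff 15); vs t2: s3 (payoff 15); vs t3: s1 (payoff 15); vs t4: s1 (payoff 15); vs t5: s4 (payoff 10).
Bob's best responses — vs s1: t1 (payoff 9); vs s2: t3 (payoff 14); vs s3: t3 (payoff 10); vs s4: t3 (payoff 14).
No cell has both players best-responding. For instance, Alice's best reply to t4 is s1, but against s1 Bob prefers t1 over t4.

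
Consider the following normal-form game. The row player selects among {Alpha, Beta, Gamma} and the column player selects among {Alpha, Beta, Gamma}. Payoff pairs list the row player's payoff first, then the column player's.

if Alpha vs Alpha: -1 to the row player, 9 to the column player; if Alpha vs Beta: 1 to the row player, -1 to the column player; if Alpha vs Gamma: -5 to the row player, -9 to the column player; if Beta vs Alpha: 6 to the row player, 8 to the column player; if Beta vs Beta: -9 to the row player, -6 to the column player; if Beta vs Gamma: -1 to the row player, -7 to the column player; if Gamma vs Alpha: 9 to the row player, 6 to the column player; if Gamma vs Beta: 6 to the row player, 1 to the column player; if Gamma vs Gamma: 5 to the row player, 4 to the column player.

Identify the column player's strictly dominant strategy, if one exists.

Alpha

A strategy is strictly dominant if it gives the column player a strictly higher payoff than every other strategy, against every choice by the opponent.
Alpha strictly dominates: vs Alpha: 9 > each of {-1, -9}; vs Beta: 8 > each of {-6, -7}; vs Gamma: 6 > each of {1, 4}.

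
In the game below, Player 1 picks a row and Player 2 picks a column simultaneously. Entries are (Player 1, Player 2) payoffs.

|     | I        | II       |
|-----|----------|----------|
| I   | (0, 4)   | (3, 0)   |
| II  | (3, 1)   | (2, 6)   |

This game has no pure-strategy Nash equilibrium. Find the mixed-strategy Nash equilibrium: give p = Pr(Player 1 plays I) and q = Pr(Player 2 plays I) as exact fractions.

p = 5/9, q = 1/4

Each player's mixing probability is pinned down by making the *other* player indifferent.
Player 2 indifferent between I and II: p·4 + (1−p)·1 = p·0 + (1−p)·6 ⟹ 1 + 3p = 6 + (-6)p ⟹ p = 5/9.
Player 1 indifferent between I and II: q·0 + (1−q)·3 = q·3 + (1−q)·2 ⟹ 3 + (-3)q = 2 + 1q ⟹ q = 1/4.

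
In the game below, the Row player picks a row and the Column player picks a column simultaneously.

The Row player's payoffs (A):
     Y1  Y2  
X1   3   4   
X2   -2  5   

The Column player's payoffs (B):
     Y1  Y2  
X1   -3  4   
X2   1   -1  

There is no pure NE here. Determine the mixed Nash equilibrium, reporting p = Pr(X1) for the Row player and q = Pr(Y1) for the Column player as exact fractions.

In a mixed NE each player is indifferent between their pure strategies, so the opponent's mix sets the indifference.
The Column player indifferent between Y1 and Y2: p·(-3) + (1−p)·1 = p·4 + (1−p)·(-1) ⟹ 1 + (-4)p = (-1) + 5p ⟹ p = 2/9.
The Row player indifferent between X1 and X2: q·3 + (1−q)·4 = q·(-2) + (1−q)·5 ⟹ 4 + (-1)q = 5 + (-7)q ⟹ q = 1/6.

p = 2/9, q = 1/6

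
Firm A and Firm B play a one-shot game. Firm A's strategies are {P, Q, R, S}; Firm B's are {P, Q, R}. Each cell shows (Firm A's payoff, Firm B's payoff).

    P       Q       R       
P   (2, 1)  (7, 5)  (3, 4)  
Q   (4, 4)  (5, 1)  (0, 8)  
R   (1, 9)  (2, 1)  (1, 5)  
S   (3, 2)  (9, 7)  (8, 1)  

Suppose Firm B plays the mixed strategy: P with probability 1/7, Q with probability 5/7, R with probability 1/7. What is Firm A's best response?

S

Compute Firm A's expected payoff from each pure strategy against the given mix.
P: (1/7)·2 + (5/7)·7 + (1/7)·3 = 40/7
Q: (1/7)·4 + (5/7)·5 + (1/7)·0 = 29/7
R: (1/7)·1 + (5/7)·2 + (1/7)·1 = 12/7
S: (1/7)·3 + (5/7)·9 + (1/7)·8 = 8
Highest expected payoff is 8, from S.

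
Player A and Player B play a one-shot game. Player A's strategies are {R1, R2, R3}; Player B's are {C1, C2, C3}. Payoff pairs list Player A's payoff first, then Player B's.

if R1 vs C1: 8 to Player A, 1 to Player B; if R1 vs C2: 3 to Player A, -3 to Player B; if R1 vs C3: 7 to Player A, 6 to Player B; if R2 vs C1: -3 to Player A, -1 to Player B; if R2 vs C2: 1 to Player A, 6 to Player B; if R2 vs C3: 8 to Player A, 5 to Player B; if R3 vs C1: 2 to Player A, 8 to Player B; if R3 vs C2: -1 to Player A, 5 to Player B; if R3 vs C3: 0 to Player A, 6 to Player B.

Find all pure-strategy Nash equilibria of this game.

Find each player's best response to every opponent strategy; NE are the intersections.
Player A's best responses — vs C1: R1 (payoff 8); vs C2: R1 (payoff 3); vs C3: R2 (payoff 8).
Player B's best responses — vs R1: C3 (payoff 6); vs R2: C2 (payoff 6); vs R3: C1 (payoff 8).
No cell has both players best-responding. For instance, Player A's best reply to C2 is R1, but against R1 Player B prefers C3 over C2.

No pure-strategy Nash equilibrium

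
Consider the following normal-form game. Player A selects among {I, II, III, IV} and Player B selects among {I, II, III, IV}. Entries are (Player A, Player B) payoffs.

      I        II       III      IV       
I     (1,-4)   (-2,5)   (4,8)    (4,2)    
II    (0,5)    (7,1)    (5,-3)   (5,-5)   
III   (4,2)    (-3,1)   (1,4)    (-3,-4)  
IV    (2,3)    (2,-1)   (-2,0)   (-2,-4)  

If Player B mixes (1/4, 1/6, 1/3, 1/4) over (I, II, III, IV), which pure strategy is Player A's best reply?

II

Player A's best reply maximizes expected payoff against the mix.
I: (1/4)·1 + (1/6)·(-2) + (1/3)·4 + (1/4)·4 = 9/4
II: (1/4)·0 + (1/6)·7 + (1/3)·5 + (1/4)·5 = 49/12
III: (1/4)·4 + (1/6)·(-3) + (1/3)·1 + (1/4)·(-3) = 1/12
IV: (1/4)·2 + (1/6)·2 + (1/3)·(-2) + (1/4)·(-2) = -1/3
Highest expected payoff is 49/12, from II.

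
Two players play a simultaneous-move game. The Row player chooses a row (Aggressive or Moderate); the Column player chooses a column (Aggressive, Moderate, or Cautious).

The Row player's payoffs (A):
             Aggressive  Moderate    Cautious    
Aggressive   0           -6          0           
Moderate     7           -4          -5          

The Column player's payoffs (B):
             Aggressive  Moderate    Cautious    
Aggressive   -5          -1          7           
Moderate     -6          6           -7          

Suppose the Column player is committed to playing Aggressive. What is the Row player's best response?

With the Column player fixed at Aggressive, the Row player's payoffs are: Aggressive → 0, Moderate → 7.
The maximum is 7, achieved by Moderate.

Moderate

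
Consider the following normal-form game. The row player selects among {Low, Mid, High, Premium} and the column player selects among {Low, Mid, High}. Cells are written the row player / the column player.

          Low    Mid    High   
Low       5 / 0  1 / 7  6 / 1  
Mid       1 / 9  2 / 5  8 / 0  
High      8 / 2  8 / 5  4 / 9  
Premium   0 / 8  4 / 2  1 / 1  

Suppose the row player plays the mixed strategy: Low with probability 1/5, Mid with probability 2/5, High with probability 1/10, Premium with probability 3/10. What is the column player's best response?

Low

The column player's best reply maximizes expected payoff against the mix.
Low: (1/5)·0 + (2/5)·9 + (1/10)·2 + (3/10)·8 = 31/5
Mid: (1/5)·7 + (2/5)·5 + (1/10)·5 + (3/10)·2 = 9/2
High: (1/5)·1 + (2/5)·0 + (1/10)·9 + (3/10)·1 = 7/5
Highest expected payoff is 31/5, from Low.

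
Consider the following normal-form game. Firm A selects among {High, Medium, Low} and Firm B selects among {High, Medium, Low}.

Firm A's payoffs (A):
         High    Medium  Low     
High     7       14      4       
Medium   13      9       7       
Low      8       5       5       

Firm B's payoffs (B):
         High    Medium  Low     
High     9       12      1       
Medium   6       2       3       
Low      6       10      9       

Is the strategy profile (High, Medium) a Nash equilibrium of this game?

Holding Firm B at Medium: Firm A gets 14 from High, versus 9 from Medium, 5 from Low. No profitable deviation for Firm A.
Holding Firm A at High: Firm B gets 12 from Medium, versus 9 from High, 1 from Low. No profitable deviation for Firm B either.

Yes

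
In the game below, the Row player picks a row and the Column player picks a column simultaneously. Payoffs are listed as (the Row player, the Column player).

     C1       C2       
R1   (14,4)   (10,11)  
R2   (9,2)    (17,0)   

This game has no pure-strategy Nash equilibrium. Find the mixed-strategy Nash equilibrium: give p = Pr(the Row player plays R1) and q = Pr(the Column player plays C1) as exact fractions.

Each player's mixing probability is pinned down by making the *other* player indifferent.
The Column player indifferent between C1 and C2: p·4 + (1−p)·2 = p·11 + (1−p)·0 ⟹ 2 + 2p = 0 + 11p ⟹ p = 2/9.
The Row player indifferent between R1 and R2: q·14 + (1−q)·10 = q·9 + (1−q)·17 ⟹ 10 + 4q = 17 + (-8)q ⟹ q = 7/12.

p = 2/9, q = 7/12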